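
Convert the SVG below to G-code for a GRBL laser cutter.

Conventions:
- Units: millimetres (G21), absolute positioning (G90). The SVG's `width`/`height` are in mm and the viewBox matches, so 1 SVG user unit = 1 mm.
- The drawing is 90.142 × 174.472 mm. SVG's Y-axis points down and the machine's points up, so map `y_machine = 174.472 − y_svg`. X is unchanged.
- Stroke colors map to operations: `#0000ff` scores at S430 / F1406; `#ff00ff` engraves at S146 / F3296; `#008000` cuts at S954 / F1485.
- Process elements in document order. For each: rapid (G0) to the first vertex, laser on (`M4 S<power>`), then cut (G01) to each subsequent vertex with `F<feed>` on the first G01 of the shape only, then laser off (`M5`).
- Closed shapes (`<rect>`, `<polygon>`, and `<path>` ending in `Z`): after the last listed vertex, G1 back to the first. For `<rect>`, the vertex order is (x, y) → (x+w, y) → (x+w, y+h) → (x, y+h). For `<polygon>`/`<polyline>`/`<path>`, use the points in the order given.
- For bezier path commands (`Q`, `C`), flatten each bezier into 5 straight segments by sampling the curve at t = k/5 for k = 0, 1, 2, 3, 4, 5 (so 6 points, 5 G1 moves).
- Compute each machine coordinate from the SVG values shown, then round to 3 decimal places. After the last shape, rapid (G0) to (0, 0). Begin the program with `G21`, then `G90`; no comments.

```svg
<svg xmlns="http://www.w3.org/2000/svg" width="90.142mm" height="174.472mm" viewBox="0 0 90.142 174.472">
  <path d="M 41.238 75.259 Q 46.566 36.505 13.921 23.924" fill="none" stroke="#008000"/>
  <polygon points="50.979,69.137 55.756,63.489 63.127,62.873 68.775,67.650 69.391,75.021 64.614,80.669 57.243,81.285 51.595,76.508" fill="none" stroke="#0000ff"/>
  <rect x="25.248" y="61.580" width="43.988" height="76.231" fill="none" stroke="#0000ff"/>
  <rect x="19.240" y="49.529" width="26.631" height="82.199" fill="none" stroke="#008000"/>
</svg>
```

1 u = 1 mm; y_m = 174.472 − y.

[1] `<path>` quadratic bezier, #008000→cut S954 F1485: (41.238,99.213) → (41.850,113.668) → (39.425,126.029) → (33.961,136.296) → (25.460,144.469) → (13.921,150.548)

[2] `<polygon>` regular polygon, #0000ff→score S430 F1406: (50.979,105.335) → (55.756,110.983) → (63.127,111.599) → (68.775,106.822) → (69.391,99.451) → (64.614,93.803) → (57.243,93.187) → (51.595,97.964) → (50.979,105.335) (closed)

[3] `<rect>` rectangle, #0000ff→score S430 F1406: (25.248,112.892) → (69.236,112.892) → (69.236,36.661) → (25.248,36.661) → (25.248,112.892) (closed)

[4] `<rect>` rectangle, #008000→cut S954 F1485: (19.240,124.943) → (45.871,124.943) → (45.871,42.744) → (19.240,42.744) → (19.240,124.943) (closed)

G21
G90
G0 X41.238 Y99.213
M4 S954
G01 X41.850 Y113.668 F1485
G01 X39.425 Y126.029
G01 X33.961 Y136.296
G01 X25.460 Y144.469
G01 X13.921 Y150.548
M5
G0 X50.979 Y105.335
M4 S430
G01 X55.756 Y110.983 F1406
G01 X63.127 Y111.599
G01 X68.775 Y106.822
G01 X69.391 Y99.451
G01 X64.614 Y93.803
G01 X57.243 Y93.187
G01 X51.595 Y97.964
G01 X50.979 Y105.335
M5
G0 X25.248 Y112.892
M4 S430
G01 X69.236 Y112.892 F1406
G01 X69.236 Y36.661
G01 X25.248 Y36.661
G01 X25.248 Y112.892
M5
G0 X19.240 Y124.943
M4 S954
G01 X45.871 Y124.943 F1485
G01 X45.871 Y42.744
G01 X19.240 Y42.744
G01 X19.240 Y124.943
M5
G0 X0.000 Y0.000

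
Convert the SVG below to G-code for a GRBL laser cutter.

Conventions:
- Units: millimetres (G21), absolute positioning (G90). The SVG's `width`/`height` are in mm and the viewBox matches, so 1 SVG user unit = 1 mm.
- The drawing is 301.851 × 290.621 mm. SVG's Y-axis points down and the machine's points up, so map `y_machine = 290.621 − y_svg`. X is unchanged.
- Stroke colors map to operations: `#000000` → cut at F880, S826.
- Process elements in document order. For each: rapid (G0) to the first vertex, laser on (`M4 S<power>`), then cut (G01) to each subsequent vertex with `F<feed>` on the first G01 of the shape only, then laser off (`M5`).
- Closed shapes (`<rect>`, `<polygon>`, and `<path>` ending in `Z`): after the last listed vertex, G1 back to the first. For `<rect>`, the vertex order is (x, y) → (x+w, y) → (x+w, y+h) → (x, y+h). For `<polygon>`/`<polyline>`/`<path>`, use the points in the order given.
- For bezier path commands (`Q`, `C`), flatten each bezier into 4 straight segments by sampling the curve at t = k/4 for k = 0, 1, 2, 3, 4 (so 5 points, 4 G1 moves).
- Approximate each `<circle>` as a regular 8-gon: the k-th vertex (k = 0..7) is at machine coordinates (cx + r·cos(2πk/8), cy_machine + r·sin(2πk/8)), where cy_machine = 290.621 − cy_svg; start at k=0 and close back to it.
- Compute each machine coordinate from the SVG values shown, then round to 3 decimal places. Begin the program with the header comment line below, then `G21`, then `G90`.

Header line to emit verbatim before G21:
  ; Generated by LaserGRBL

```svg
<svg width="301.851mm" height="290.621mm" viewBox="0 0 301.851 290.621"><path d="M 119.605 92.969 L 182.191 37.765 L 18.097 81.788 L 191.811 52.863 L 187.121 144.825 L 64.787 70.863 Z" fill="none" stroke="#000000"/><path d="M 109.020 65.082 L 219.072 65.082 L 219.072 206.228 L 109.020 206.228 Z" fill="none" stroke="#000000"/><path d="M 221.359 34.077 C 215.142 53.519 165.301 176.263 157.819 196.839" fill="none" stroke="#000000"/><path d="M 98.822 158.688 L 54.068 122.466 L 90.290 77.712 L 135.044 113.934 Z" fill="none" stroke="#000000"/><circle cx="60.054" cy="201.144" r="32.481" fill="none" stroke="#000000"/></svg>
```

; Generated by LaserGRBL
G21
G90
G0 X119.605 Y197.652
M4 S826
G01 X182.191 Y252.856 F880
G01 X18.097 Y208.833
G01 X191.811 Y237.758
G01 X187.121 Y145.796
G01 X64.787 Y219.758
G01 X119.605 Y197.652
M5
G0 X109.020 Y225.539
M4 S826
G01 X219.072 Y225.539 F880
G01 X219.072 Y84.393
G01 X109.020 Y84.393
G01 X109.020 Y225.539
M5
G0 X221.359 Y256.544
M4 S826
G01 X209.860 Y225.804 F880
G01 X190.063 Y175.588
G01 X170.029 Y125.160
G01 X157.819 Y93.782
M5
G0 X98.822 Y131.933
M4 S826
G01 X54.068 Y168.155 F880
G01 X90.290 Y212.909
G01 X135.044 Y176.687
G01 X98.822 Y131.933
M5
G0 X92.535 Y89.477
M4 S826
G01 X83.022 Y112.445 F880
G01 X60.054 Y121.958
G01 X37.086 Y112.445
G01 X27.573 Y89.477
G01 X37.086 Y66.509
G01 X60.054 Y56.996
G01 X83.022 Y66.509
G01 X92.535 Y89.477
M5

1 u = 1 mm; y_m = 290.621 − y.

[1] `<path>` closed polygon, #000000→cut S826 F880: (119.605,197.652) → (182.191,252.856) → (18.097,208.833) → (191.811,237.758) → (187.121,145.796) → (64.787,219.758) → (119.605,197.652) (closed)

[2] `<path>` rectangle, #000000→cut S826 F880: (109.020,225.539) → (219.072,225.539) → (219.072,84.393) → (109.020,84.393) → (109.020,225.539) (closed)

[3] `<path>` cubic bezier, #000000→cut S826 F880: (221.359,256.544) → (209.860,225.804) → (190.063,175.588) → (170.029,125.160) → (157.819,93.782)

[4] `<path>` regular polygon, #000000→cut S826 F880: (98.822,131.933) → (54.068,168.155) → (90.290,212.909) → (135.044,176.687) → (98.822,131.933) (closed)

[5] `<circle>` circle, #000000→cut S826 F880: (92.535,89.477) → (83.022,112.445) → (60.054,121.958) → (37.086,112.445) → (27.573,89.477) → (37.086,66.509) → (60.054,56.996) → (83.022,66.509) → (92.535,89.477) (closed)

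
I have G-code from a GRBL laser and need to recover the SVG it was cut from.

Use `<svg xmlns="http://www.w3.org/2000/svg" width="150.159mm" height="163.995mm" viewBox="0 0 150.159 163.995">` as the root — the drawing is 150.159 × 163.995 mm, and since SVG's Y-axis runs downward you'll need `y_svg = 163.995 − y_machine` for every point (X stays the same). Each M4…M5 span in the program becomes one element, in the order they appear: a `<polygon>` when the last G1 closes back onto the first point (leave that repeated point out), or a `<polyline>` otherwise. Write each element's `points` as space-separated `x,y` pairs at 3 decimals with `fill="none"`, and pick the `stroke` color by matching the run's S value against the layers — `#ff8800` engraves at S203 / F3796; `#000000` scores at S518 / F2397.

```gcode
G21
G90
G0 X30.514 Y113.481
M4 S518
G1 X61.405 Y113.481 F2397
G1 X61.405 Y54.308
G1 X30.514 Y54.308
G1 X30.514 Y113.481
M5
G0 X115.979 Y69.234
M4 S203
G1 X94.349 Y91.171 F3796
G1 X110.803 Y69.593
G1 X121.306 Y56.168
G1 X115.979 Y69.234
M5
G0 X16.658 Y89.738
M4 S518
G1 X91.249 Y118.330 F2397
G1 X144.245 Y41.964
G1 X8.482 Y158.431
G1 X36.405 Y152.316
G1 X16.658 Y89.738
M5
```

<svg xmlns="http://www.w3.org/2000/svg" width="150.159mm" height="163.995mm" viewBox="0 0 150.159 163.995">
  <polygon points="30.514,50.514 61.405,50.514 61.405,109.687 30.514,109.687" fill="none" stroke="#000000"/>
  <polygon points="115.979,94.761 94.349,72.824 110.803,94.402 121.306,107.827" fill="none" stroke="#ff8800"/>
  <polygon points="16.658,74.257 91.249,45.665 144.245,122.031 8.482,5.564 36.405,11.679" fill="none" stroke="#000000"/>
</svg>

Machine Y-up, SVG Y-down with viewBox height 163.995, so y_svg = 163.995 − y_machine; X carries over.

Run 1: power S518 maps to stroke `#000000` (score). The run returns to its start, so emit a `<polygon>` with points (Y-flipped): 30.514,50.514 61.405,50.514 61.405,109.687 30.514,109.687.

Run 2: the run's S203 means `#ff8800` (engrave). The run returns to its start, so emit a `<polygon>` with points (Y-flipped): 115.979,94.761 94.349,72.824 110.803,94.402 121.306,107.827.

Run 3: S518 ⇒ score layer `#000000`. The run returns to its start, so emit a `<polygon>` with points (Y-flipped): 16.658,74.257 91.249,45.665 144.245,122.031 8.482,5.564 36.405,11.679.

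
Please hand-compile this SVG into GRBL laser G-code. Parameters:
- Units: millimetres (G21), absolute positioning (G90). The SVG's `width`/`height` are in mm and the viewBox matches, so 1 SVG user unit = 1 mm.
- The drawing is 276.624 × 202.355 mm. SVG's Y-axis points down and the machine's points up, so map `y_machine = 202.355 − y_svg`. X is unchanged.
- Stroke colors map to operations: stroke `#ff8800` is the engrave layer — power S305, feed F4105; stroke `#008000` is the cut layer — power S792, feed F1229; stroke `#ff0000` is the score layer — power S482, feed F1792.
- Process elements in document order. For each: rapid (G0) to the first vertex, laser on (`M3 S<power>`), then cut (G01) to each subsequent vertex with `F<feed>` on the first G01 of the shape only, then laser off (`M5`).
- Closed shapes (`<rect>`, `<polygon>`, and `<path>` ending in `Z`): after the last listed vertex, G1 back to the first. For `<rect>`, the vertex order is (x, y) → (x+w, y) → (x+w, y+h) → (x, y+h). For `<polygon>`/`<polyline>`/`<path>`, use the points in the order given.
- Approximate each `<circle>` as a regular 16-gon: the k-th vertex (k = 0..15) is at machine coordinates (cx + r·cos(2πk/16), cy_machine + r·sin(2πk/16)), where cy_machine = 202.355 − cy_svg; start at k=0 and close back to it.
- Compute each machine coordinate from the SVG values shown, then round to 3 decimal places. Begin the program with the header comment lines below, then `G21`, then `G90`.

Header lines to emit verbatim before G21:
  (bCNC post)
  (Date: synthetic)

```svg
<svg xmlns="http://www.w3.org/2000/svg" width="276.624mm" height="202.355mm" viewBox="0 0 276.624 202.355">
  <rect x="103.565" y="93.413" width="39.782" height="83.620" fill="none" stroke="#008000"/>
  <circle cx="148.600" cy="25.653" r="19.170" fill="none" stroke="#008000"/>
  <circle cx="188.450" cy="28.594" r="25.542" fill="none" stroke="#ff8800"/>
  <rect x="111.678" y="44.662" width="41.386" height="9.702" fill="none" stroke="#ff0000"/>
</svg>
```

(bCNC post)
(Date: synthetic)
G21
G90
G0 X103.565 Y108.942
M3 S792
G01 X143.347 Y108.942 F1229
G01 X143.347 Y25.322
G01 X103.565 Y25.322
G01 X103.565 Y108.942
M5
G0 X167.770 Y176.702
M3 S792
G01 X166.311 Y184.038 F1229
G01 X162.155 Y190.257
G01 X155.936 Y194.413
G01 X148.600 Y195.872
G01 X141.264 Y194.413
G01 X135.045 Y190.257
G01 X130.889 Y184.038
G01 X129.430 Y176.702
G01 X130.889 Y169.366
G01 X135.045 Y163.147
G01 X141.264 Y158.991
G01 X148.600 Y157.532
G01 X155.936 Y158.991
G01 X162.155 Y163.147
G01 X166.311 Y169.366
G01 X167.770 Y176.702
M5
G0 X213.992 Y173.761
M3 S305
G01 X212.048 Y183.536 F4105
G01 X206.511 Y191.822
G01 X198.225 Y197.359
G01 X188.450 Y199.303
G01 X178.675 Y197.359
G01 X170.389 Y191.822
G01 X164.852 Y183.536
G01 X162.908 Y173.761
G01 X164.852 Y163.986
G01 X170.389 Y155.700
G01 X178.675 Y150.163
G01 X188.450 Y148.219
G01 X198.225 Y150.163
G01 X206.511 Y155.700
G01 X212.048 Y163.986
G01 X213.992 Y173.761
M5
G0 X111.678 Y157.693
M3 S482
G01 X153.064 Y157.693 F1792
G01 X153.064 Y147.991
G01 X111.678 Y147.991
G01 X111.678 Y157.693
M5

1 u = 1 mm; y_m = 202.355 − y.

[1] `<rect>` rectangle, #008000→cut S792 F1229: (103.565,108.942) → (143.347,108.942) → (143.347,25.322) → (103.565,25.322) → (103.565,108.942) (closed)

[2] `<circle>` circle, #008000→cut S792 F1229: (167.770,176.702) → (166.311,184.038) → (162.155,190.257) → (155.936,194.413) → (148.600,195.872) → (141.264,194.413) → (135.045,190.257) → (130.889,184.038) → (129.430,176.702) → (130.889,169.366) → (135.045,163.147) → (141.264,158.991) → (148.600,157.532) → (155.936,158.991) → (162.155,163.147) → (166.311,169.366) → (167.770,176.702) (closed)

[3] `<circle>` circle, #ff8800→engrave S305 F4105: (213.992,173.761) → (212.048,183.536) → (206.511,191.822) → (198.225,197.359) → (188.450,199.303) → (178.675,197.359) → (170.389,191.822) → (164.852,183.536) → (162.908,173.761) → (164.852,163.986) → (170.389,155.700) → (178.675,150.163) → (188.450,148.219) → (198.225,150.163) → (206.511,155.700) → (212.048,163.986) → (213.992,173.761) (closed)

[4] `<rect>` rectangle, #ff0000→score S482 F1792: (111.678,157.693) → (153.064,157.693) → (153.064,147.991) → (111.678,147.991) → (111.678,157.693) (closed)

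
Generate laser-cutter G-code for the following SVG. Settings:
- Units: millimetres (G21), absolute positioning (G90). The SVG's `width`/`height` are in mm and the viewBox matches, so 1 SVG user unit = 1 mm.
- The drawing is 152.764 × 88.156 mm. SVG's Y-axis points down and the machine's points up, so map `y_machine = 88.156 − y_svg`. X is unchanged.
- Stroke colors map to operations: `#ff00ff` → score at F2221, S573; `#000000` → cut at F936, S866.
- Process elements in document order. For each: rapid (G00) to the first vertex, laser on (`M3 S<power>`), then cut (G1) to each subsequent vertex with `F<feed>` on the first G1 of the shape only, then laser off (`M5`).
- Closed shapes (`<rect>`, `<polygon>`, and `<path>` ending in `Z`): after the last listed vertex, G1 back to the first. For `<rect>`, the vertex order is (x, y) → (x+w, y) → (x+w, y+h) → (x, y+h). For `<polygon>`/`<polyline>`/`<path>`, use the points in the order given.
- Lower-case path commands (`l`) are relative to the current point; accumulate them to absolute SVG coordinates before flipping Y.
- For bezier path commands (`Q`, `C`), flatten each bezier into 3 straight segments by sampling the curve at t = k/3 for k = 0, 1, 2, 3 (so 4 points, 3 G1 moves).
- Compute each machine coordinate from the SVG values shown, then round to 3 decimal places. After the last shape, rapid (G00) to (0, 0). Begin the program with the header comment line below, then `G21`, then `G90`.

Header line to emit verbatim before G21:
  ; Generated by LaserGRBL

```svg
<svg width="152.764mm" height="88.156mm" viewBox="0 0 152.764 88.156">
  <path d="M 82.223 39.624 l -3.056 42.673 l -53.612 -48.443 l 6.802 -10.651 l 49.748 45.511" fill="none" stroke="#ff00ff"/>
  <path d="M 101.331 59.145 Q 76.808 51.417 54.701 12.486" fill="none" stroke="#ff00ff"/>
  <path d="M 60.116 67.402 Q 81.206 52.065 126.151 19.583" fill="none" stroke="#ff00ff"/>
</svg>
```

Since the viewBox matches the mm dimensions, user units are millimetres directly. The only transform is the Y-flip y_m = 88.156 − y_svg.

Shape 1 is a open polyline drawn with `<path>`. Its stroke #ff00ff means score at S573, F2221. After flipping Y the toolpath is (82.223,48.532) → (79.167,5.859) → (25.555,54.302) → (32.357,64.953) → (82.105,19.442).

Shape 2 is a quadratic bezier drawn with `<path>`. Its stroke #ff00ff means score at S573, F2221. After flipping Y the toolpath is (101.331,29.011) → (85.251,37.630) → (69.707,53.183) → (54.701,75.670).

Shape 3 is a quadratic bezier drawn with `<path>`. Its stroke #ff00ff means score at S573, F2221. After flipping Y the toolpath is (60.116,20.754) → (76.827,32.884) → (98.838,48.823) → (126.151,68.573).

; Generated by LaserGRBL
G21
G90
G00 X82.223 Y48.532
M3 S573
G1 X79.167 Y5.859 F2221
G1 X25.555 Y54.302
G1 X32.357 Y64.953
G1 X82.105 Y19.442
M5
G00 X101.331 Y29.011
M3 S573
G1 X85.251 Y37.630 F2221
G1 X69.707 Y53.183
G1 X54.701 Y75.670
M5
G00 X60.116 Y20.754
M3 S573
G1 X76.827 Y32.884 F2221
G1 X98.838 Y48.823
G1 X126.151 Y68.573
M5
G00 X0.000 Y0.000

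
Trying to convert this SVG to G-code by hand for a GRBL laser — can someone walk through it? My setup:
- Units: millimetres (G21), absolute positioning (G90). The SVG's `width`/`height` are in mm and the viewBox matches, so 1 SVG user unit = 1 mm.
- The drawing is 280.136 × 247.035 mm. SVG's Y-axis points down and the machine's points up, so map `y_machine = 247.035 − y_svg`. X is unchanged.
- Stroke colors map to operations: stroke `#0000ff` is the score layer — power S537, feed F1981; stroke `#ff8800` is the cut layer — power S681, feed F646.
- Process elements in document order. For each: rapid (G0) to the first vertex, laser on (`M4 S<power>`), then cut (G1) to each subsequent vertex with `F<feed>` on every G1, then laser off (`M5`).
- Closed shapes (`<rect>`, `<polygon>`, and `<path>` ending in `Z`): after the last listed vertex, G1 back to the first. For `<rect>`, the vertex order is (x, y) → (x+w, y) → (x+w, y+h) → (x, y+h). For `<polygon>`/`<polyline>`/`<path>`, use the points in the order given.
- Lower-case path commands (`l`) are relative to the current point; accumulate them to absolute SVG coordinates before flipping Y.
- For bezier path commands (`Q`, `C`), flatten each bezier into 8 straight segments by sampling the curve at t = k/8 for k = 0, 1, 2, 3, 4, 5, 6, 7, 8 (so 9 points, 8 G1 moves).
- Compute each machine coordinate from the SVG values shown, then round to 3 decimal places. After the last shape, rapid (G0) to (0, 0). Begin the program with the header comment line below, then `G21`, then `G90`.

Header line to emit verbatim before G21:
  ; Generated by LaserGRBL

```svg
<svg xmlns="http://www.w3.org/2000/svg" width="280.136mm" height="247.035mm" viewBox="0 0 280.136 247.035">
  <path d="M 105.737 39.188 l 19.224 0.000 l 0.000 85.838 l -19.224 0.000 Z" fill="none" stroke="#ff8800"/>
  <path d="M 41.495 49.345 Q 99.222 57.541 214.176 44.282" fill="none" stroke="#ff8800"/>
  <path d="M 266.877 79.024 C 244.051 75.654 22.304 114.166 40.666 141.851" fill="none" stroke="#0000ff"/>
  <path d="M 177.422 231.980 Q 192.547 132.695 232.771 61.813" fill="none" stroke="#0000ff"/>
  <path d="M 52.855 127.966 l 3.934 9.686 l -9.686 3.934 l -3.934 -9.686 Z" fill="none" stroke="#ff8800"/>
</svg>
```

; Generated by LaserGRBL
G21
G90
G0 X105.737 Y207.847
M4 S681
G1 X124.961 Y207.847 F646
G1 X124.961 Y122.009 F646
G1 X105.737 Y122.009 F646
G1 X105.737 Y207.847 F646
M5
G0 X41.495 Y197.690
M4 S681
G1 X56.821 Y195.976 F646
G1 X73.935 Y194.933 F646
G1 X92.838 Y194.560 F646
G1 X113.529 Y194.858 F646
G1 X136.008 Y195.826 F646
G1 X160.276 Y197.464 F646
G1 X186.332 Y199.773 F646
G1 X214.176 Y202.753 F646
M5
G0 X266.877 Y168.011
M4 S537
G1 X249.850 Y167.414 F1981
G1 X219.320 Y163.509 F1981
G1 X180.430 Y156.913 F1981
G1 X138.326 Y148.243 F1981
G1 X98.153 Y138.118 F1981
G1 X65.055 Y127.154 F1981
G1 X44.178 Y115.970 F1981
G1 X40.666 Y105.184 F1981
M5
G0 X177.422 Y15.055
M4 S537
G1 X181.595 Y39.432 F1981
G1 X186.553 Y62.922 F1981
G1 X192.295 Y85.525 F1981
G1 X198.822 Y107.239 F1981
G1 X206.133 Y128.066 F1981
G1 X214.228 Y148.006 F1981
G1 X223.107 Y167.058 F1981
G1 X232.771 Y185.222 F1981
M5
G0 X52.855 Y119.069
M4 S681
G1 X56.789 Y109.383 F646
G1 X47.103 Y105.449 F646
G1 X43.169 Y115.135 F646
G1 X52.855 Y119.069 F646
M5
G0 X0.000 Y0.000

Since the viewBox matches the mm dimensions, user units are millimetres directly. The only transform is the Y-flip y_m = 247.035 − y_svg.

Shape 1 is a rectangle drawn with `<path>`. Its stroke #ff8800 means cut at S681, F646. After flipping Y the toolpath is (105.737,207.847) → (124.961,207.847) → (124.961,122.009) → (105.737,122.009) → (105.737,207.847), returning to the start.

Shape 2 is a quadratic bezier drawn with `<path>`. Its stroke #ff8800 means cut at S681, F646. After flipping Y the toolpath is (41.495,197.690) → (56.821,195.976) → (73.935,194.933) → (92.838,194.560) → (113.529,194.858) → (136.008,195.826) → (160.276,197.464) → (186.332,199.773) → (214.176,202.753).

Shape 3 is a cubic bezier drawn with `<path>`. Its stroke #0000ff means score at S537, F1981. After flipping Y the toolpath is (266.877,168.011) → (249.850,167.414) → (219.320,163.509) → (180.430,156.913) → (138.326,148.243) → (98.153,138.118) → (65.055,127.154) → (44.178,115.970) → (40.666,105.184).

Shape 4 is a quadratic bezier drawn with `<path>`. Its stroke #0000ff means score at S537, F1981. After flipping Y the toolpath is (177.422,15.055) → (181.595,39.432) → (186.553,62.922) → (192.295,85.525) → (198.822,107.239) → (206.133,128.066) → (214.228,148.006) → (223.107,167.058) → (232.771,185.222).

Shape 5 is a regular polygon drawn with `<path>`. Its stroke #ff8800 means cut at S681, F646. After flipping Y the toolpath is (52.855,119.069) → (56.789,109.383) → (47.103,105.449) → (43.169,115.135) → (52.855,119.069), returning to the start.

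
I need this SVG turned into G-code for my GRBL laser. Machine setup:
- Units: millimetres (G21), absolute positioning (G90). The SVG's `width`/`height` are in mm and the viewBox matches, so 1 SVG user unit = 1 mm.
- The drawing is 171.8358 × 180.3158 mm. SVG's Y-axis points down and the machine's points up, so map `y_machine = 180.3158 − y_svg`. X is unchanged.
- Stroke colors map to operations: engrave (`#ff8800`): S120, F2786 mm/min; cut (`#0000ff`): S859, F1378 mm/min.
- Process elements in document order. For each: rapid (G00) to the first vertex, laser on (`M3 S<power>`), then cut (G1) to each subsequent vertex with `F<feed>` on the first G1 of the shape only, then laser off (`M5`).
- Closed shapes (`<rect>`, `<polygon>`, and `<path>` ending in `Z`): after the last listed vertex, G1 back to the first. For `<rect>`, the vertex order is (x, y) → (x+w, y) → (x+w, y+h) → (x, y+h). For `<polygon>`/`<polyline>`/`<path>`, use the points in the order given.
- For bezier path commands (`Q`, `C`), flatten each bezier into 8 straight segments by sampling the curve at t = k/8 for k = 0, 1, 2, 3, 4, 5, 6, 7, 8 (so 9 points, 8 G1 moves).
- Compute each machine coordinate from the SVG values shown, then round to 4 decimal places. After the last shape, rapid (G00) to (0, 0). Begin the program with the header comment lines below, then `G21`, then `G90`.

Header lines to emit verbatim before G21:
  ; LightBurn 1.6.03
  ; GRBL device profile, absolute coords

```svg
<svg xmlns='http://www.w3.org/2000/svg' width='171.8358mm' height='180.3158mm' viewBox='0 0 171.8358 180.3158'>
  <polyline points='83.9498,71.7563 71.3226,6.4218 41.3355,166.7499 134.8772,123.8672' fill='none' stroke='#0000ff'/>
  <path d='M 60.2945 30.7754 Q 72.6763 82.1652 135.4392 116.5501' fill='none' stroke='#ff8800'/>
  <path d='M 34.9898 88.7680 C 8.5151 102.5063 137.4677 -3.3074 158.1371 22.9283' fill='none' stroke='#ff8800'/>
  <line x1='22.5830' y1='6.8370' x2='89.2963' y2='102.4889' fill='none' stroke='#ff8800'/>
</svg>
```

viewBox `0 0 171.8358 180.3158` with mm width/height → 1 unit = 1 mm. Flip: y_m = 180.3158 − y_svg.

**Shape 1** — `<polyline>` open polyline, stroke `#0000ff` → cut (S859, F1378). Machine vertices: (83.9498,108.5595) → (71.3226,173.8940) → (41.3355,13.5659) → (134.8772,56.4486). Open path.

**Shape 2** — `<path>` quadratic bezier, stroke `#ff8800` → engrave (S120, F2786). Control points (SVG): P0=(60.2945,30.7754), P1=(72.6763,82.1652), P2=(135.4392,116.5501); sampled at t=k/8. Machine vertices: (60.2945,149.5404) → (64.1772,136.9587) → (69.6342,124.9083) → (76.6657,113.3894) → (85.2716,102.4018) → (95.4519,91.9457) → (107.2066,82.0210) → (120.5357,72.6276) → (135.4392,63.7657). Open path.

**Shape 3** — `<path>` cubic bezier, stroke `#ff8800` → engrave (S120, F2786). Control points (SVG): P0=(34.9898,88.7680), P1=(8.5151,102.5063), P2=(137.4677,-3.3074), P3=(158.1371,22.9283); sampled at t=k/8. Machine vertices: (34.9898,91.5478) → (31.8324,91.5085) → (40.1559,99.7288) → (56.8700,113.2602) → (78.8844,129.1542) → (103.1087,144.4624) → (126.4524,156.2363) → (145.8254,161.5275) → (158.1371,157.3875). Open path.

**Shape 4** — `<line>` line segment, stroke `#ff8800` → engrave (S120, F2786). Machine vertices: (22.5830,173.4788) → (89.2963,77.8269). Open path.

; LightBurn 1.6.03
; GRBL device profile, absolute coords
G21
G90
G00 X83.9498 Y108.5595
M3 S859
G1 X71.3226 Y173.8940 F1378
G1 X41.3355 Y13.5659
G1 X134.8772 Y56.4486
M5
G00 X60.2945 Y149.5404
M3 S120
G1 X64.1772 Y136.9587 F2786
G1 X69.6342 Y124.9083
G1 X76.6657 Y113.3894
G1 X85.2716 Y102.4018
G1 X95.4519 Y91.9457
G1 X107.2066 Y82.0210
G1 X120.5357 Y72.6276
G1 X135.4392 Y63.7657
M5
G00 X34.9898 Y91.5478
M3 S120
G1 X31.8324 Y91.5085 F2786
G1 X40.1559 Y99.7288
G1 X56.8700 Y113.2602
G1 X78.8844 Y129.1542
G1 X103.1087 Y144.4624
G1 X126.4524 Y156.2363
G1 X145.8254 Y161.5275
G1 X158.1371 Y157.3875
M5
G00 X22.5830 Y173.4788
M3 S120
G1 X89.2963 Y77.8269 F2786
M5
G00 X0.0000 Y0.0000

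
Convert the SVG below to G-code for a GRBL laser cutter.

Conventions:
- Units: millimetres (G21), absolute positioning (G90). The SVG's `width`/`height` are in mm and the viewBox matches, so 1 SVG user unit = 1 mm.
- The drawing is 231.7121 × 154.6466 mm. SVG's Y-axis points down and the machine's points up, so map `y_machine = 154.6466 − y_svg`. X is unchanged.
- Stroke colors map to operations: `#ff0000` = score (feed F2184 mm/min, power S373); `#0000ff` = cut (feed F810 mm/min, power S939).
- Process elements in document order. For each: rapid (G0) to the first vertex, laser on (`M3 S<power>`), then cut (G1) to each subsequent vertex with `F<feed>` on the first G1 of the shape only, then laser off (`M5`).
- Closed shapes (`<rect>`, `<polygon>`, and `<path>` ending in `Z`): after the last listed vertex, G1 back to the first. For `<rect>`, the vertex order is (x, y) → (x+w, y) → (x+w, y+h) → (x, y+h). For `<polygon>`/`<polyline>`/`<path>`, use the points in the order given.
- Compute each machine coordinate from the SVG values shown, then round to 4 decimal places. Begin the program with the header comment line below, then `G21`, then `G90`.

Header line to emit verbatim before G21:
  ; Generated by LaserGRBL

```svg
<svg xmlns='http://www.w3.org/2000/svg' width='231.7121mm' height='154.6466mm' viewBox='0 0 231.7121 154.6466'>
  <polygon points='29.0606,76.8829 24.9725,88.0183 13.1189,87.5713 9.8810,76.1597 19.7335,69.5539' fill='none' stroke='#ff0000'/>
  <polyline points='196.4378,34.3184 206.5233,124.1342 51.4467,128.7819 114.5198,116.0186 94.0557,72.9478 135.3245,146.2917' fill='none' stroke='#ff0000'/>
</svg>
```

; Generated by LaserGRBL
G21
G90
G0 X29.0606 Y77.7637
M3 S373
G1 X24.9725 Y66.6283 F2184
G1 X13.1189 Y67.0753
G1 X9.8810 Y78.4869
G1 X19.7335 Y85.0927
G1 X29.0606 Y77.7637
M5
G0 X196.4378 Y120.3282
M3 S373
G1 X206.5233 Y30.5124 F2184
G1 X51.4467 Y25.8647
G1 X114.5198 Y38.6280
G1 X94.0557 Y81.6988
G1 X135.3245 Y8.3549
M5

1 u = 1 mm; y_m = 154.6466 − y.

[1] `<polygon>` regular polygon, #ff0000→score S373 F2184: (29.0606,77.7637) → (24.9725,66.6283) → (13.1189,67.0753) → (9.8810,78.4869) → (19.7335,85.0927) → (29.0606,77.7637) (closed)

[2] `<polyline>` open polyline, #ff0000→score S373 F2184: (196.4378,120.3282) → (206.5233,30.5124) → (51.4467,25.8647) → (114.5198,38.6280) → (94.0557,81.6988) → (135.3245,8.3549)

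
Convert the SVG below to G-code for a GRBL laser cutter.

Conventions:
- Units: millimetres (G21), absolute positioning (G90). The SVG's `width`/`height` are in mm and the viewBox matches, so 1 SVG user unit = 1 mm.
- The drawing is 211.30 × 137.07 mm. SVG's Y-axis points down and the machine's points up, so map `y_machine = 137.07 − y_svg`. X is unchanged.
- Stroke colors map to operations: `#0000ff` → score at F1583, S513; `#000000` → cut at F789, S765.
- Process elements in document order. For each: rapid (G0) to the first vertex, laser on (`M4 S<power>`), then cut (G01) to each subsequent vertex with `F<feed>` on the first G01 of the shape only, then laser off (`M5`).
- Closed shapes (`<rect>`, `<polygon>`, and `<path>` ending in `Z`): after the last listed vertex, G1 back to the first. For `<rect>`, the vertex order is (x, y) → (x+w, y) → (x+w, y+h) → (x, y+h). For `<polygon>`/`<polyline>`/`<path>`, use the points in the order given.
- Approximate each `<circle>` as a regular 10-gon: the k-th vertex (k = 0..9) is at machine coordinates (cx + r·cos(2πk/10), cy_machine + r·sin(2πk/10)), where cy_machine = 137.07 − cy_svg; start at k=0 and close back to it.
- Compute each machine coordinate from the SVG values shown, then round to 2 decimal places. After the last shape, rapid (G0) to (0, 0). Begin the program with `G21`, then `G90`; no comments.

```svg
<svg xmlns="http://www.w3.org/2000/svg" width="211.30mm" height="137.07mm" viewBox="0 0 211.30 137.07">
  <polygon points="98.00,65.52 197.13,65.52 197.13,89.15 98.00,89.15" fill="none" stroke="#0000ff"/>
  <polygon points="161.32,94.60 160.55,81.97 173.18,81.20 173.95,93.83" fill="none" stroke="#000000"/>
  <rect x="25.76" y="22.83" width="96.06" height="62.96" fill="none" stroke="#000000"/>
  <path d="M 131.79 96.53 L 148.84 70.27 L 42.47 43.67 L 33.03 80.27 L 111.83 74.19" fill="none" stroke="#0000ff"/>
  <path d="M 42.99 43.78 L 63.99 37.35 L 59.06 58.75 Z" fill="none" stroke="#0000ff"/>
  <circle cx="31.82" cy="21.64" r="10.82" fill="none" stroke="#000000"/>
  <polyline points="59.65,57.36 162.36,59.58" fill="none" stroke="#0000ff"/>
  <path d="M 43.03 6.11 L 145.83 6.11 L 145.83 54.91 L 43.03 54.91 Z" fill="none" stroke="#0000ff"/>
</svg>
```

viewBox `0 0 211.30 137.07` with mm width/height → 1 unit = 1 mm. Flip: y_m = 137.07 − y_svg.

**Shape 1** — `<polygon>` rectangle, stroke `#0000ff` → score (S513, F1583). Machine vertices: (98.00,71.55) → (197.13,71.55) → (197.13,47.92) → (98.00,47.92) → (98.00,71.55). Closed: final G1 returns to the first vertex.

**Shape 2** — `<polygon>` regular polygon, stroke `#000000` → cut (S765, F789). Machine vertices: (161.32,42.47) → (160.55,55.10) → (173.18,55.87) → (173.95,43.24) → (161.32,42.47). Closed: final G1 returns to the first vertex.

**Shape 3** — `<rect>` rectangle, stroke `#000000` → cut (S765, F789). Machine vertices: (25.76,114.24) → (121.82,114.24) → (121.82,51.28) → (25.76,51.28) → (25.76,114.24). Closed: final G1 returns to the first vertex.

**Shape 4** — `<path>` open polyline, stroke `#0000ff` → score (S513, F1583). Machine vertices: (131.79,40.54) → (148.84,66.80) → (42.47,93.40) → (33.03,56.80) → (111.83,62.88). Open path.

**Shape 5** — `<path>` regular polygon, stroke `#0000ff` → score (S513, F1583). Machine vertices: (42.99,93.29) → (63.99,99.72) → (59.06,78.32) → (42.99,93.29). Closed: final G1 returns to the first vertex.

**Shape 6** — `<circle>` circle, stroke `#000000` → cut (S765, F789). Machine vertices: (42.64,115.43) → (40.57,121.79) → (35.16,125.72) → (28.48,125.72) → (23.07,121.79) → (21.00,115.43) → (23.07,109.07) → (28.48,105.14) → (35.16,105.14) → (40.57,109.07) → (42.64,115.43). Closed: final G1 returns to the first vertex.

**Shape 7** — `<polyline>` line segment, stroke `#0000ff` → score (S513, F1583). Machine vertices: (59.65,79.71) → (162.36,77.49). Open path.

**Shape 8** — `<path>` rectangle, stroke `#0000ff` → score (S513, F1583). Machine vertices: (43.03,130.96) → (145.83,130.96) → (145.83,82.16) → (43.03,82.16) → (43.03,130.96). Closed: final G1 returns to the first vertex.

G21
G90
G0 X98.00 Y71.55
M4 S513
G01 X197.13 Y71.55 F1583
G01 X197.13 Y47.92
G01 X98.00 Y47.92
G01 X98.00 Y71.55
M5
G0 X161.32 Y42.47
M4 S765
G01 X160.55 Y55.10 F789
G01 X173.18 Y55.87
G01 X173.95 Y43.24
G01 X161.32 Y42.47
M5
G0 X25.76 Y114.24
M4 S765
G01 X121.82 Y114.24 F789
G01 X121.82 Y51.28
G01 X25.76 Y51.28
G01 X25.76 Y114.24
M5
G0 X131.79 Y40.54
M4 S513
G01 X148.84 Y66.80 F1583
G01 X42.47 Y93.40
G01 X33.03 Y56.80
G01 X111.83 Y62.88
M5
G0 X42.99 Y93.29
M4 S513
G01 X63.99 Y99.72 F1583
G01 X59.06 Y78.32
G01 X42.99 Y93.29
M5
G0 X42.64 Y115.43
M4 S765
G01 X40.57 Y121.79 F789
G01 X35.16 Y125.72
G01 X28.48 Y125.72
G01 X23.07 Y121.79
G01 X21.00 Y115.43
G01 X23.07 Y109.07
G01 X28.48 Y105.14
G01 X35.16 Y105.14
G01 X40.57 Y109.07
G01 X42.64 Y115.43
M5
G0 X59.65 Y79.71
M4 S513
G01 X162.36 Y77.49 F1583
M5
G0 X43.03 Y130.96
M4 S513
G01 X145.83 Y130.96 F1583
G01 X145.83 Y82.16
G01 X43.03 Y82.16
G01 X43.03 Y130.96
M5
G0 X0.00 Y0.00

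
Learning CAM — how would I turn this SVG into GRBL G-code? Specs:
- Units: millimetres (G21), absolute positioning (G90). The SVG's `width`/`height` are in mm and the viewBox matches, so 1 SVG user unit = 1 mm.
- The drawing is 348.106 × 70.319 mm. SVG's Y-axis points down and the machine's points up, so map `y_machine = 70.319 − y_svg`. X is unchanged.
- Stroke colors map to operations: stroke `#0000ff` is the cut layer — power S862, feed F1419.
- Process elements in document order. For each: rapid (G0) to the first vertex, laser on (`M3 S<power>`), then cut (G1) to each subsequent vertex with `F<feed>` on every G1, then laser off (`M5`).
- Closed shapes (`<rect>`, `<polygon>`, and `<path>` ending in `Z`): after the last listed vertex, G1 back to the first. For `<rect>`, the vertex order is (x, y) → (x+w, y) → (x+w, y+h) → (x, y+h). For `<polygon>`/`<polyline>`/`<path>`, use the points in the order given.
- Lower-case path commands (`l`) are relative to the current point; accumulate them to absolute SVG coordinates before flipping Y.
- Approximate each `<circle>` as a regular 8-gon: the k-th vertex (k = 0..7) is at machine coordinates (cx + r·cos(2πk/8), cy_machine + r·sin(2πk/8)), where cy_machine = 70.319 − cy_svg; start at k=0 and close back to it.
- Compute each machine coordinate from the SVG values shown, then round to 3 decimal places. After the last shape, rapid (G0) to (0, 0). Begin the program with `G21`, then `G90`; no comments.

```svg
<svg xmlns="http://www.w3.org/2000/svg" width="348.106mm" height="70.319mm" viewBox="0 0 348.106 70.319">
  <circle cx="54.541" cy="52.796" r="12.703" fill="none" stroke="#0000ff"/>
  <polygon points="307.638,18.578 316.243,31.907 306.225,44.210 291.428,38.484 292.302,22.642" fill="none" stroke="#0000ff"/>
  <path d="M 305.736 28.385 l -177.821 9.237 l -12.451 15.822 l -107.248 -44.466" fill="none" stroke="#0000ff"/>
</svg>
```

G21
G90
G0 X67.244 Y17.523
M3 S862
G1 X63.523 Y26.505 F1419
G1 X54.541 Y30.226 F1419
G1 X45.559 Y26.505 F1419
G1 X41.838 Y17.523 F1419
G1 X45.559 Y8.541 F1419
G1 X54.541 Y4.820 F1419
G1 X63.523 Y8.541 F1419
G1 X67.244 Y17.523 F1419
M5
G0 X307.638 Y51.741
M3 S862
G1 X316.243 Y38.412 F1419
G1 X306.225 Y26.109 F1419
G1 X291.428 Y31.835 F1419
G1 X292.302 Y47.677 F1419
G1 X307.638 Y51.741 F1419
M5
G0 X305.736 Y41.934
M3 S862
G1 X127.915 Y32.697 F1419
G1 X115.464 Y16.875 F1419
G1 X8.216 Y61.341 F1419
M5
G0 X0.000 Y0.000

Since the viewBox matches the mm dimensions, user units are millimetres directly. The only transform is the Y-flip y_m = 70.319 − y_svg.

Shape 1 is a circle drawn with `<circle>`. Its stroke #0000ff means cut at S862, F1419. After flipping Y the toolpath is (67.244,17.523) → (63.523,26.505) → (54.541,30.226) → (45.559,26.505) → (41.838,17.523) → (45.559,8.541) → (54.541,4.820) → (63.523,8.541) → (67.244,17.523), returning to the start.

Shape 2 is a regular polygon drawn with `<polygon>`. Its stroke #0000ff means cut at S862, F1419. After flipping Y the toolpath is (307.638,51.741) → (316.243,38.412) → (306.225,26.109) → (291.428,31.835) → (292.302,47.677) → (307.638,51.741), returning to the start.

Shape 3 is a open polyline drawn with `<path>`. Its stroke #0000ff means cut at S862, F1419. After flipping Y the toolpath is (305.736,41.934) → (127.915,32.697) → (115.464,16.875) → (8.216,61.341).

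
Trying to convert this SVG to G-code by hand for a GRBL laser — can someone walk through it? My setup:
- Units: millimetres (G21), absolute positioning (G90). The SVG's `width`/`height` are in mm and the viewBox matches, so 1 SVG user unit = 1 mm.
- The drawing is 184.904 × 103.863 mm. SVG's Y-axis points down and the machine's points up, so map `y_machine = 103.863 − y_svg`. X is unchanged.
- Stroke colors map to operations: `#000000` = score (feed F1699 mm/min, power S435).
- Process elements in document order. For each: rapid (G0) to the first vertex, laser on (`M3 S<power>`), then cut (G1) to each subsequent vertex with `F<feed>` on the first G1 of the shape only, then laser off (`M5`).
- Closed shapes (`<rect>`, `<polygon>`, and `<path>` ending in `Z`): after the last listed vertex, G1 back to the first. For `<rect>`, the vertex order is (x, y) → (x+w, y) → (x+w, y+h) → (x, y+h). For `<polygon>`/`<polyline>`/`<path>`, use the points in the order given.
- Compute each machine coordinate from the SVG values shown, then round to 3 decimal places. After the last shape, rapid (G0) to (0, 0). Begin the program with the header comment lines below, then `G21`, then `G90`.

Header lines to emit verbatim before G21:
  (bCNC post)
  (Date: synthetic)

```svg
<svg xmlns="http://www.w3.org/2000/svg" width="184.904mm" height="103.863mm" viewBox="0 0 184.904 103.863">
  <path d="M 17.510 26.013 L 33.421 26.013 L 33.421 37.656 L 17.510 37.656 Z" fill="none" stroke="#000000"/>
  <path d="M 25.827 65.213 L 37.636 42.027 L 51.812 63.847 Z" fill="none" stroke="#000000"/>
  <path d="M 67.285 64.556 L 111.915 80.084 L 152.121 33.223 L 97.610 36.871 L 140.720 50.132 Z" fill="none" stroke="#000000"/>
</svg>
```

viewBox `0 0 184.904 103.863` with mm width/height → 1 unit = 1 mm. Flip: y_m = 103.863 − y_svg.

**Shape 1** — `<path>` rectangle, stroke `#000000` → score (S435, F1699). Machine vertices: (17.510,77.850) → (33.421,77.850) → (33.421,66.207) → (17.510,66.207) → (17.510,77.850). Closed: final G1 returns to the first vertex.

**Shape 2** — `<path>` regular polygon, stroke `#000000` → score (S435, F1699). Machine vertices: (25.827,38.650) → (37.636,61.836) → (51.812,40.016) → (25.827,38.650). Closed: final G1 returns to the first vertex.

**Shape 3** — `<path>` closed polygon, stroke `#000000` → score (S435, F1699). Machine vertices: (67.285,39.307) → (111.915,23.779) → (152.121,70.640) → (97.610,66.992) → (140.720,53.731) → (67.285,39.307). Closed: final G1 returns to the first vertex.

(bCNC post)
(Date: synthetic)
G21
G90
G0 X17.510 Y77.850
M3 S435
G1 X33.421 Y77.850 F1699
G1 X33.421 Y66.207
G1 X17.510 Y66.207
G1 X17.510 Y77.850
M5
G0 X25.827 Y38.650
M3 S435
G1 X37.636 Y61.836 F1699
G1 X51.812 Y40.016
G1 X25.827 Y38.650
M5
G0 X67.285 Y39.307
M3 S435
G1 X111.915 Y23.779 F1699
G1 X152.121 Y70.640
G1 X97.610 Y66.992
G1 X140.720 Y53.731
G1 X67.285 Y39.307
M5
G0 X0.000 Y0.000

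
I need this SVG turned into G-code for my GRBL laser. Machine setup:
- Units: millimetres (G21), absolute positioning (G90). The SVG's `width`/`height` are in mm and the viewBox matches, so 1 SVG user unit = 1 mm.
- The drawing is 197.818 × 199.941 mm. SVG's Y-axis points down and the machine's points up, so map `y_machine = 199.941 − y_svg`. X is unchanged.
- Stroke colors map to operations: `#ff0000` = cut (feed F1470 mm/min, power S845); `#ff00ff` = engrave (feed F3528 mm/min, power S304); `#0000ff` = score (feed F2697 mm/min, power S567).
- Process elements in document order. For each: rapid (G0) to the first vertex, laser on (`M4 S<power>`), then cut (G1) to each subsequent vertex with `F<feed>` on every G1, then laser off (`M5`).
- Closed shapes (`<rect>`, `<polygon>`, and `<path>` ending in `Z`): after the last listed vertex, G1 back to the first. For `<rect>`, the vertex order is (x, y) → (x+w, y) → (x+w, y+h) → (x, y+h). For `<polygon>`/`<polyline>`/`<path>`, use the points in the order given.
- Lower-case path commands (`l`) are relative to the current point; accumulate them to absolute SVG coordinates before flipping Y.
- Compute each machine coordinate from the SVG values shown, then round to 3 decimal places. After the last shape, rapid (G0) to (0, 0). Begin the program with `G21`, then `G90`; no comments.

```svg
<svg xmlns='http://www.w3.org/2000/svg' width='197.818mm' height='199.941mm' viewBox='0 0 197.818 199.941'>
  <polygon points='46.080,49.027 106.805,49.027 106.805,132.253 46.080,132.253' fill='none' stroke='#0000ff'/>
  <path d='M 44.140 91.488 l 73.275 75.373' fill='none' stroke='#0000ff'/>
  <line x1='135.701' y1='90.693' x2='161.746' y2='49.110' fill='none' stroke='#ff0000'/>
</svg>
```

Since the viewBox matches the mm dimensions, user units are millimetres directly. The only transform is the Y-flip y_m = 199.941 − y_svg.

Shape 1 is a rectangle drawn with `<polygon>`. Its stroke #0000ff means score at S567, F2697. After flipping Y the toolpath is (46.080,150.914) → (106.805,150.914) → (106.805,67.688) → (46.080,67.688) → (46.080,150.914), returning to the start.

Shape 2 is a line segment drawn with `<path>`. Its stroke #0000ff means score at S567, F2697. After flipping Y the toolpath is (44.140,108.453) → (117.415,33.080).

Shape 3 is a line segment drawn with `<line>`. Its stroke #ff0000 means cut at S845, F1470. After flipping Y the toolpath is (135.701,109.248) → (161.746,150.831).

G21
G90
G0 X46.080 Y150.914
M4 S567
G1 X106.805 Y150.914 F2697
G1 X106.805 Y67.688 F2697
G1 X46.080 Y67.688 F2697
G1 X46.080 Y150.914 F2697
M5
G0 X44.140 Y108.453
M4 S567
G1 X117.415 Y33.080 F2697
M5
G0 X135.701 Y109.248
M4 S845
G1 X161.746 Y150.831 F1470
M5
G0 X0.000 Y0.000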